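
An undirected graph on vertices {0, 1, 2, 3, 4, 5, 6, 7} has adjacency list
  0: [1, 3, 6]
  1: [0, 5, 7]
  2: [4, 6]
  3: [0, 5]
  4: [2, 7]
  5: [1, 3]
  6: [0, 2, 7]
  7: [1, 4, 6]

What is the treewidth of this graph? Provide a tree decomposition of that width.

Every bag has size at most 3, so the width is 3 − 1 = 2 and tw(G) ≤ 2. The edges 3–5–1–0–3 form a cycle, so G is not a tree and its treewidth is at least 2. Therefore the treewidth is 2.

Treewidth 2.
Bags: B1 = {0, 3, 5}  B2 = {0, 1, 5}  B3 = {0, 1, 6}  B4 = {1, 6, 7}  B5 = {2, 6, 7}  B6 = {2, 4, 7}
Tree: B1–B2, B2–B3, B3–B4, B4–B5, B5–B6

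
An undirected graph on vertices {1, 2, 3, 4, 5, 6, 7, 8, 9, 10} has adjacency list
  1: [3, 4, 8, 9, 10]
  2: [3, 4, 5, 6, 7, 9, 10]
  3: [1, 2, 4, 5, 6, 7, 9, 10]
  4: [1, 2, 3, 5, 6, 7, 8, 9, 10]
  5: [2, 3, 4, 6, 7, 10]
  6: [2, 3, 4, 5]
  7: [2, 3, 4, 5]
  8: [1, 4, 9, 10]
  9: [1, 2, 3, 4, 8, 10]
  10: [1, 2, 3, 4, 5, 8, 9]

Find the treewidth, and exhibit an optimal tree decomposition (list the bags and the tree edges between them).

Treewidth 4.
One optimal decomposition is:
Bags: B1 = {2, 3, 4, 5, 7}  B2 = {2, 3, 4, 5, 6}  B3 = {2, 3, 4, 5, 10}  B4 = {2, 3, 4, 9, 10}  B5 = {1, 3, 4, 9, 10}  B6 = {1, 4, 8, 9, 10}
Tree: B1–B2, B2–B3, B3–B4, B4–B5, B5–B6

The largest bag has 5 vertices, giving width 4; this decomposition certifies tw(G) ≤ 4. On the other hand G contains the 5-clique {1, 4, 8, 9, 10}. A clique must lie in a single bag of any decomposition, so no decomposition can have width below 4. The upper and lower bounds meet at 4, so that is the treewidth.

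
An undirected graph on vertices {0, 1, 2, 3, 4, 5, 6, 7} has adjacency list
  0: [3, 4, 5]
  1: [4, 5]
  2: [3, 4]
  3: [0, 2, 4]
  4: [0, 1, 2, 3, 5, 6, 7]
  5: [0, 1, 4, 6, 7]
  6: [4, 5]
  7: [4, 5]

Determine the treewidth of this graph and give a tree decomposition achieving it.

The largest bag has 3 vertices, giving width 2; this decomposition certifies tw(G) ≤ 2. Conversely, {2, 3, 4} is a clique of size 3, and the vertices of any clique must share a bag in every tree decomposition; so some bag has ≥ 3 vertices and tw(G) ≥ 2. The upper and lower bounds meet at 2, so that is the treewidth.

Treewidth 2.
One such decomposition:
Bags: B1 = {0, 3, 4}  B2 = {2, 3, 4}  B3 = {0, 4, 5}  B4 = {1, 4, 5}  B5 = {4, 5, 7}  B6 = {4, 5, 6}
Tree: B1–B2, B1–B3, B3–B4, B4–B5, B4–B6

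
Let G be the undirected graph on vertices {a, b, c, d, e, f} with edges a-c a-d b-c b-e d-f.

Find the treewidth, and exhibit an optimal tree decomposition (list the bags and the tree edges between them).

Each bag holds 2 vertices, so the decomposition has width 1, which upper-bounds the treewidth. Any graph with an edge has treewidth ≥ 1, and G has the edge e–b. The upper and lower bounds meet at 1, so that is the treewidth.

Treewidth 1.
Bags: B1 = {b, e}  B2 = {b, c}  B3 = {a, c}  B4 = {a, d}  B5 = {d, f}
Tree: B1–B2, B2–B3, B3–B4, B4–B5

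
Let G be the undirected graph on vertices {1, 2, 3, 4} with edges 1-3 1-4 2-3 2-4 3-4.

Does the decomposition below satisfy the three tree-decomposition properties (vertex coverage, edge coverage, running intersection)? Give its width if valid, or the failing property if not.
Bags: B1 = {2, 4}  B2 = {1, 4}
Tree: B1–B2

A tree decomposition must satisfy three properties: every vertex lies in some bag; for every edge, both endpoints lie together in some bag; and for every vertex, the bags containing it form a connected subtree. Here vertex 3 appears in no bag, so the decomposition is invalid.

No — vertex 3 appears in no bag.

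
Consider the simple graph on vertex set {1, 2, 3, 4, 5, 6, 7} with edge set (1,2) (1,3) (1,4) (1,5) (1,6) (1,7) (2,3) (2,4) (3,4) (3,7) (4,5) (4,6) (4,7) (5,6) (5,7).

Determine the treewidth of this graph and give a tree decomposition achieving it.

Each bag holds 4 vertices, so the decomposition has width 3, which upper-bounds the treewidth. Conversely, {1, 2, 3, 4} is a clique of size 4, and the vertices of any clique must share a bag in every tree decomposition; so some bag has ≥ 4 vertices and tw(G) ≥ 3. Hence tw(G) = 3 exactly.

Treewidth 3.
One such decomposition:
Bags: B1 = {1, 4, 5, 7}  B2 = {1, 4, 5, 6}  B3 = {1, 3, 4, 7}  B4 = {1, 2, 3, 4}
Tree: B1–B2, B1–B3, B3–B4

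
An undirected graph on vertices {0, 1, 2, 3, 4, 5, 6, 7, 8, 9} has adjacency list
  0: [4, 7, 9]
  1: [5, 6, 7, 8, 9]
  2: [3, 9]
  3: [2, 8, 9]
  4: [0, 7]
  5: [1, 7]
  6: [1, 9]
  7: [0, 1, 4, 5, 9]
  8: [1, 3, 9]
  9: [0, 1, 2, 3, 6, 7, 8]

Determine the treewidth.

A width-2 tree decomposition is:
Bags: B1 = {1, 7, 9}  B2 = {1, 8, 9}  B3 = {3, 8, 9}  B4 = {1, 6, 9}  B5 = {0, 7, 9}  B6 = {0, 4, 7}  B7 = {1, 5, 7}  B8 = {2, 3, 9}
Tree: B1–B2, B2–B3, B2–B4, B1–B5, B5–B6, B1–B7, B3–B8
Each bag holds 3 vertices, so the decomposition has width 2, which upper-bounds the treewidth. For the lower bound, the 3 vertices {0, 7, 9} are pairwise adjacent, and any tree decomposition puts a clique entirely inside one bag — forcing width ≥ 2. The upper and lower bounds meet at 2, so that is the treewidth.

2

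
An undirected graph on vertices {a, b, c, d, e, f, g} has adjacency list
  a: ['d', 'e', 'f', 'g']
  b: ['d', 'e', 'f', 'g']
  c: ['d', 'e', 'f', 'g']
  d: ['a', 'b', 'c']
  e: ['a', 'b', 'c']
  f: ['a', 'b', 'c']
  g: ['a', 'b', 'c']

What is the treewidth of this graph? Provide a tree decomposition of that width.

Treewidth 3.
Bags: B1 = {a, b, c, d}  B2 = {a, b, c, e}  B3 = {a, b, c, g}  B4 = {a, b, c, f}
Tree: B1–B2, B2–B3, B3–B4

The largest bag has 4 vertices, giving width 3; this decomposition certifies tw(G) ≤ 3. For the lower bound: the 4 vertex sets {b,d}, {c,e}, {a}, {g} are disjoint, each induces a connected subgraph, and every pair is joined by at least one edge of G. Contracting each set to a single vertex therefore yields K_{4} as a minor, and since treewidth is minor-monotone, tw(G) ≥ tw(K_{4}) = 3. The upper and lower bounds meet at 3, so that is the treewidth.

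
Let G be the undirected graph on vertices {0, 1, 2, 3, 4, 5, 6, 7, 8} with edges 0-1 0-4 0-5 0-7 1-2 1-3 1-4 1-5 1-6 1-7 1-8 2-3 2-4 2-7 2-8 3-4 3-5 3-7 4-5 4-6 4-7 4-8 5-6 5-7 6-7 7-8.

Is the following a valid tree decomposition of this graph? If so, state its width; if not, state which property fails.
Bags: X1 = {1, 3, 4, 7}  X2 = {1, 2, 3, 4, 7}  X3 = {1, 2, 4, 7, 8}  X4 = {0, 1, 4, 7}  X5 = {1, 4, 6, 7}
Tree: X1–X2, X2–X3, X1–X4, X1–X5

No — vertex 5 appears in no bag.

A tree decomposition must satisfy three properties: every vertex lies in some bag; for every edge, both endpoints lie together in some bag; and for every vertex, the bags containing it form a connected subtree. Here vertex 5 appears in no bag, so the decomposition is invalid.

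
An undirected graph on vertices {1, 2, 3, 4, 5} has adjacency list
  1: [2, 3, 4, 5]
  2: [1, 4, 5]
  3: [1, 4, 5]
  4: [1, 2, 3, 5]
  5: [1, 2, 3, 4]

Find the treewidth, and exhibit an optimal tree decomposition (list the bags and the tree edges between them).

Every bag has size at most 4, so the width is 4 − 1 = 3 and tw(G) ≤ 3. For the lower bound, the 4 vertices {1, 2, 4, 5} are pairwise adjacent, and any tree decomposition puts a clique entirely inside one bag — forcing width ≥ 3. Hence tw(G) = 3 exactly.

Treewidth 3.
One such decomposition:
Bags: B1 = {1, 2, 4, 5}  B2 = {1, 3, 4, 5}
Tree: B1–B2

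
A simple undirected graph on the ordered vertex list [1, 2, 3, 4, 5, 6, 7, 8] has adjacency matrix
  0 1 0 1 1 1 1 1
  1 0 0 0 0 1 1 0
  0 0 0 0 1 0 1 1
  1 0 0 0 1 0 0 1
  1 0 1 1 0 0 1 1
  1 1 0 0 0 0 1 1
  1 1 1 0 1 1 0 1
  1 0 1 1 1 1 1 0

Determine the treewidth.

A width-3 tree decomposition is:
Bags: B1 = {1, 6, 7, 8}  B2 = {1, 5, 7, 8}  B3 = {1, 2, 6, 7}  B4 = {1, 4, 5, 8}  B5 = {3, 5, 7, 8}
Tree: B1–B2, B1–B3, B2–B4, B2–B5
Each bag holds 4 vertices, so the decomposition has width 3, which upper-bounds the treewidth. For the lower bound, the 4 vertices {1, 4, 5, 8} are pairwise adjacent, and any tree decomposition puts a clique entirely inside one bag — forcing width ≥ 3. Hence tw(G) = 3 exactly.

3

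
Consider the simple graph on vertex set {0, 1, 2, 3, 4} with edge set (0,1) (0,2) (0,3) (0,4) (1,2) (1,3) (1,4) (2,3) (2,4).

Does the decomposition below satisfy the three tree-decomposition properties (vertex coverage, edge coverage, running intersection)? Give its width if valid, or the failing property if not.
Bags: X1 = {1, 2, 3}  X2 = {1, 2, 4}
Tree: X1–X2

A tree decomposition must satisfy three properties: every vertex lies in some bag; for every edge, both endpoints lie together in some bag; and for every vertex, the bags containing it form a connected subtree. Here vertex 0 appears in no bag, so the decomposition is invalid.

No — vertex 0 appears in no bag.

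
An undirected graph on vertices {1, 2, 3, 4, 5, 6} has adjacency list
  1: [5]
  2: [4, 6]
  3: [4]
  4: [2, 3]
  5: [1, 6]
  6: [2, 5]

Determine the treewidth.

A width-1 tree decomposition is:
Bags: B1 = {1, 5}  B2 = {5, 6}  B3 = {2, 6}  B4 = {2, 4}  B5 = {3, 4}
Tree: B1–B2, B2–B3, B3–B4, B4–B5
The largest bag has 2 vertices, giving width 1; this decomposition certifies tw(G) ≤ 1. Any graph with an edge has treewidth ≥ 1, and G has the edge 1–5. Hence tw(G) = 1 exactly.

1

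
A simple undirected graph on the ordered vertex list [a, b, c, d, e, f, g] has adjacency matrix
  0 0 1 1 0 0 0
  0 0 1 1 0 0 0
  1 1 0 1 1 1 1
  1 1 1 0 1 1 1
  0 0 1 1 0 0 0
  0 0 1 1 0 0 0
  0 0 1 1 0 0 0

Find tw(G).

2

A width-2 tree decomposition is:
Bags: B1 = {c, d, g}  B2 = {b, c, d}  B3 = {c, d, e}  B4 = {a, c, d}  B5 = {c, d, f}
Tree: B1–B2, B1–B3, B3–B4, B3–B5
The largest bag has 3 vertices, giving width 2; this decomposition certifies tw(G) ≤ 2. For the lower bound, the 3 vertices {c, d, f} are pairwise adjacent, and any tree decomposition puts a clique entirely inside one bag — forcing width ≥ 2. Hence tw(G) = 2 exactly.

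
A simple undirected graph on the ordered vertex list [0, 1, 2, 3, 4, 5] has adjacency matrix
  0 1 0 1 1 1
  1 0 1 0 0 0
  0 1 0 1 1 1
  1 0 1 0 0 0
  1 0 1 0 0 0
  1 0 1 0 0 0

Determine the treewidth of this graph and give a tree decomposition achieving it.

Treewidth 2.
One optimal decomposition is:
Bags: B1 = {0, 1, 2}  B2 = {0, 2, 5}  B3 = {0, 2, 3}  B4 = {0, 2, 4}
Tree: B1–B2, B2–B3, B3–B4

Every bag has size at most 3, so the width is 3 − 1 = 2 and tw(G) ≤ 2. Since 2–1–0–5–2 is a cycle in G, G is not acyclic. Forests are exactly the graphs of treewidth ≤ 1, so tw(G) ≥ 2. Combining the bounds, tw(G) = 2.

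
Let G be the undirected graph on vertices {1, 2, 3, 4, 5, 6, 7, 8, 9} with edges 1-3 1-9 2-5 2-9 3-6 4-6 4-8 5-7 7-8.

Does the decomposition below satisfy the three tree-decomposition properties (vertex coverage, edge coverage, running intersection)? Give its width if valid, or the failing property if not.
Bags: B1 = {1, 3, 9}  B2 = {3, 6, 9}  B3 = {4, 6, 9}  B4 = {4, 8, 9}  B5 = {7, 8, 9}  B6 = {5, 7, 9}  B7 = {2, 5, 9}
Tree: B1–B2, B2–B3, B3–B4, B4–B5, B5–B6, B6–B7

Yes; width 2.

Every vertex of G appears in some bag (union = {1, 2, 3, 4, 5, 6, 7, 8, 9}); every edge is covered by a bag; and for each vertex v the set of bags containing v is connected in the bag tree. The decomposition is therefore valid. The largest bag has 3 vertices, so the width is 2.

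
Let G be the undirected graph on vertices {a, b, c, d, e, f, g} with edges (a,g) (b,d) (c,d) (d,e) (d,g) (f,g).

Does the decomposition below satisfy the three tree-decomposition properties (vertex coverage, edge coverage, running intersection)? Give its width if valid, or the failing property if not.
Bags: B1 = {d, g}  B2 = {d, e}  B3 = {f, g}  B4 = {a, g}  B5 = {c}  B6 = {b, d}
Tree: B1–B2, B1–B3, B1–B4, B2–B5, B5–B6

A tree decomposition must satisfy three properties: every vertex lies in some bag; for every edge, both endpoints lie together in some bag; and for every vertex, the bags containing it form a connected subtree. Here edge (d,c) lies in no bag, so the decomposition is invalid.

No — edge (d,c) lies in no bag.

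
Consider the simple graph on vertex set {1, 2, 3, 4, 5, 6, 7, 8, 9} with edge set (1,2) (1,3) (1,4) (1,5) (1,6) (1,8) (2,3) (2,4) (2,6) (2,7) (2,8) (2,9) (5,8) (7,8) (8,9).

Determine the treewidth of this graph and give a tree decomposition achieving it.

Each bag holds 3 vertices, so the decomposition has width 2, which upper-bounds the treewidth. For the lower bound, the 3 vertices {1, 2, 8} are pairwise adjacent, and any tree decomposition puts a clique entirely inside one bag — forcing width ≥ 2. Combining the bounds, tw(G) = 2.

Treewidth 2.
One such decomposition:
Bags: B1 = {2, 8, 9}  B2 = {1, 2, 8}  B3 = {1, 2, 4}  B4 = {1, 5, 8}  B5 = {1, 2, 3}  B6 = {1, 2, 6}  B7 = {2, 7, 8}
Tree: B1–B2, B2–B3, B2–B4, B3–B5, B5–B6, B1–B7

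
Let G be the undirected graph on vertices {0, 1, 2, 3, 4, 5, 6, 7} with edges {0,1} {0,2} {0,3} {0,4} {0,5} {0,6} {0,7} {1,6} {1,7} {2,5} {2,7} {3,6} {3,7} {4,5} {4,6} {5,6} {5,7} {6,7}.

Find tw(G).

3

A width-3 tree decomposition is:
Bags: B1 = {0, 5, 6, 7}  B2 = {0, 4, 5, 6}  B3 = {0, 2, 5, 7}  B4 = {0, 1, 6, 7}  B5 = {0, 3, 6, 7}
Tree: B1–B2, B1–B3, B1–B4, B4–B5
Every bag has size at most 4, so the width is 4 − 1 = 3 and tw(G) ≤ 3. On the other hand G contains the 4-clique {0, 2, 5, 7}. A clique must lie in a single bag of any decomposition, so no decomposition can have width below 3. Hence tw(G) = 3 exactly.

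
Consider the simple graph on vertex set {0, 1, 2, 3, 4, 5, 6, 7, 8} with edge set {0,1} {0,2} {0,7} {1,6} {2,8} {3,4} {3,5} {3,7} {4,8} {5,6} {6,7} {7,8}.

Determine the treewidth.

3

A width-3 tree decomposition is:
Bags: B1 = {0, 2, 4, 8}  B2 = {0, 4, 7, 8}  B3 = {0, 3, 4, 7}  B4 = {0, 1, 3, 7}  B5 = {1, 3, 6, 7}  B6 = {1, 3, 5, 6}
Tree: B1–B2, B2–B3, B3–B4, B4–B5, B5–B6
The largest bag has 4 vertices, giving width 3; this decomposition certifies tw(G) ≤ 3. For the lower bound: the 4 vertex sets {2,4,8}, {0}, {7}, {1,3,5,6} are disjoint, each induces a connected subgraph, and every pair is joined by at least one edge of G. Contracting each set to a single vertex therefore yields K_{4} as a minor, and since treewidth is minor-monotone, tw(G) ≥ tw(K_{4}) = 3. Therefore the treewidth is 3.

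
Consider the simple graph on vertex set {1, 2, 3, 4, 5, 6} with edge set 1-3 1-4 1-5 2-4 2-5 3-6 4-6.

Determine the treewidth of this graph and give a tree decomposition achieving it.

Treewidth 2.
One such decomposition:
Bags: B1 = {2, 4, 5}  B2 = {1, 4, 5}  B3 = {1, 4, 6}  B4 = {1, 3, 6}
Tree: B1–B2, B2–B3, B3–B4

Each bag holds 3 vertices, so the decomposition has width 2, which upper-bounds the treewidth. Since 2–5–1–4–2 is a cycle in G, G is not acyclic. Forests are exactly the graphs of treewidth ≤ 1, so tw(G) ≥ 2. The upper and lower bounds meet at 2, so that is the treewidth.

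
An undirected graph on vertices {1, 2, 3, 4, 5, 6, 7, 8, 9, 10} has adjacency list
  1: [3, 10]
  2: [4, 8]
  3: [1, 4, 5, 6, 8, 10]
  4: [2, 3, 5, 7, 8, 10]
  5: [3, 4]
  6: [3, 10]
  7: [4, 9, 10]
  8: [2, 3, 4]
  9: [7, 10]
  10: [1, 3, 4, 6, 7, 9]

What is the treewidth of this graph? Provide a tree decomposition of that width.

Every bag has size at most 3, so the width is 3 − 1 = 2 and tw(G) ≤ 2. Conversely, {7, 9, 10} is a clique of size 3, and the vertices of any clique must share a bag in every tree decomposition; so some bag has ≥ 3 vertices and tw(G) ≥ 2. The upper and lower bounds meet at 2, so that is the treewidth.

Treewidth 2.
Bags: B1 = {4, 7, 10}  B2 = {3, 4, 10}  B3 = {1, 3, 10}  B4 = {7, 9, 10}  B5 = {3, 4, 8}  B6 = {3, 4, 5}  B7 = {2, 4, 8}  B8 = {3, 6, 10}
Tree: B1–B2, B2–B3, B1–B4, B2–B5, B2–B6, B5–B7, B2–B8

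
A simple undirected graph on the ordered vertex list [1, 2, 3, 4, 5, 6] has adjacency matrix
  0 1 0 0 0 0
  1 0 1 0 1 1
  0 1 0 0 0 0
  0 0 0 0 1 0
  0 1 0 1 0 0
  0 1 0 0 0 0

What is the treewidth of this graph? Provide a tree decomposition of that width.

Every bag has size at most 2, so the width is 2 − 1 = 1 and tw(G) ≤ 1. Any graph with an edge has treewidth ≥ 1, and G has the edge 2–5. Hence tw(G) = 1 exactly.

Treewidth 1.
One optimal decomposition is:
Bags: B1 = {2, 5}  B2 = {1, 2}  B3 = {2, 6}  B4 = {2, 3}  B5 = {4, 5}
Tree: B1–B2, B1–B3, B1–B4, B1–B5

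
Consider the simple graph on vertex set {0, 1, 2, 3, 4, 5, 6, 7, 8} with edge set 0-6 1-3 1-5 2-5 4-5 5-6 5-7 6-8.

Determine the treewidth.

1

A width-1 tree decomposition is:
Bags: B1 = {5, 6}  B2 = {6, 8}  B3 = {4, 5}  B4 = {5, 7}  B5 = {0, 6}  B6 = {1, 5}  B7 = {1, 3}  B8 = {2, 5}
Tree: B1–B2, B1–B3, B3–B4, B1–B5, B1–B6, B6–B7, B1–B8
The largest bag has 2 vertices, giving width 1; this decomposition certifies tw(G) ≤ 1. Any graph with an edge has treewidth ≥ 1, and G has the edge 5–6. Therefore the treewidth is 1.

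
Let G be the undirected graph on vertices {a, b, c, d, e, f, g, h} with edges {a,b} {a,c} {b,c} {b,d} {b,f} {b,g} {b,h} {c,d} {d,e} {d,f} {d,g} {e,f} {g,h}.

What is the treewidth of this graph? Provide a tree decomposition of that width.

Each bag holds 3 vertices, so the decomposition has width 2, which upper-bounds the treewidth. For the lower bound, the 3 vertices {d, e, f} are pairwise adjacent, and any tree decomposition puts a clique entirely inside one bag — forcing width ≥ 2. The upper and lower bounds meet at 2, so that is the treewidth.

Treewidth 2.
One such decomposition:
Bags: B1 = {b, c, d}  B2 = {b, d, f}  B3 = {b, d, g}  B4 = {d, e, f}  B5 = {b, g, h}  B6 = {a, b, c}
Tree: B1–B2, B2–B3, B2–B4, B3–B5, B1–B6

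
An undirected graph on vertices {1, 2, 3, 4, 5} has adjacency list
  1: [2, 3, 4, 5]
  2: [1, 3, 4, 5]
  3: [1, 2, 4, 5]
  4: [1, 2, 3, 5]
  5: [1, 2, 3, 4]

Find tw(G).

4

A width-4 tree decomposition is:
Bags: B1 = {1, 2, 3, 4, 5}
Tree: (single bag)
With just one bag of size 5, the width is 5 − 1 = 4, so tw(G) ≤ 4. On the other hand G contains the 5-clique {1, 2, 3, 4, 5}. A clique must lie in a single bag of any decomposition, so no decomposition can have width below 4. Hence tw(G) = 4 exactly.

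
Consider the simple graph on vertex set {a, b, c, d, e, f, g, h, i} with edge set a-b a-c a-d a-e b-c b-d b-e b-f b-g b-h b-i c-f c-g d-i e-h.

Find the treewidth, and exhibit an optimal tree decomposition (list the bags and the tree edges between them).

Each bag holds 3 vertices, so the decomposition has width 2, which upper-bounds the treewidth. Conversely, {a, b, d} is a clique of size 3, and the vertices of any clique must share a bag in every tree decomposition; so some bag has ≥ 3 vertices and tw(G) ≥ 2. The upper and lower bounds meet at 2, so that is the treewidth.

Treewidth 2.
One such decomposition:
Bags: B1 = {b, c, f}  B2 = {a, b, c}  B3 = {b, c, g}  B4 = {a, b, e}  B5 = {a, b, d}  B6 = {b, e, h}  B7 = {b, d, i}
Tree: B1–B2, B1–B3, B2–B4, B2–B5, B4–B6, B5–B7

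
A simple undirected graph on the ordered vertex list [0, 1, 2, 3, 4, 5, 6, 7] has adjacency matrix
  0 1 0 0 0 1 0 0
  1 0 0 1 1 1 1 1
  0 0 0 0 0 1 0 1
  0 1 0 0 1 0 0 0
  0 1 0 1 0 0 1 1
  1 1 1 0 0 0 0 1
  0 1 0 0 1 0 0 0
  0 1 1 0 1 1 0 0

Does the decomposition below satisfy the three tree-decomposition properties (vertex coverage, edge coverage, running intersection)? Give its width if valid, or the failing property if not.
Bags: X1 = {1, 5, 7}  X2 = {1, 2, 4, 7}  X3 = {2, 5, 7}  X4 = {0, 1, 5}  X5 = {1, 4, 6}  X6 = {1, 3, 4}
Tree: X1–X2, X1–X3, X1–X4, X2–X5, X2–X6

A tree decomposition must satisfy three properties: every vertex lies in some bag; for every edge, both endpoints lie together in some bag; and for every vertex, the bags containing it form a connected subtree. Here bags containing vertex 2 are not connected in the tree, so the decomposition is invalid.

No — bags containing vertex 2 are not connected in the tree.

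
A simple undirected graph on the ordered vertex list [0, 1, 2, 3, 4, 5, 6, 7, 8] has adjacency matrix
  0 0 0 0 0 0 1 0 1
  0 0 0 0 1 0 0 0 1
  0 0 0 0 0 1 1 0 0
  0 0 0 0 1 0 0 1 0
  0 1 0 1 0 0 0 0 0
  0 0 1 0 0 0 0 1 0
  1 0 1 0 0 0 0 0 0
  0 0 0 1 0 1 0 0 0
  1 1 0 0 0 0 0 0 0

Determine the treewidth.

2

A width-2 tree decomposition is:
Bags: B1 = {2, 5, 6}  B2 = {0, 5, 6}  B3 = {0, 5, 8}  B4 = {1, 5, 8}  B5 = {1, 4, 5}  B6 = {3, 4, 5}  B7 = {3, 5, 7}
Tree: B1–B2, B2–B3, B3–B4, B4–B5, B5–B6, B6–B7
Every bag has size at most 3, so the width is 3 − 1 = 2 and tw(G) ≤ 2. Since 5–2–6–0–8–1–4–3–7–5 is a cycle in G, G is not acyclic. Forests are exactly the graphs of treewidth ≤ 1, so tw(G) ≥ 2. Combining the bounds, tw(G) = 2.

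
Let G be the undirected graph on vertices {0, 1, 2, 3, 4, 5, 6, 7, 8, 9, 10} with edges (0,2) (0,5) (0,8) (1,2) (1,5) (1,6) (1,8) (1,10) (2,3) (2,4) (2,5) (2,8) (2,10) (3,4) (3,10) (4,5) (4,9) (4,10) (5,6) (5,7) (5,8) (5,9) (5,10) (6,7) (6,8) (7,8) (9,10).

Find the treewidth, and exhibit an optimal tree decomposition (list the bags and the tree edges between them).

The largest bag has 4 vertices, giving width 3; this decomposition certifies tw(G) ≤ 3. On the other hand G contains the 4-clique {2, 3, 4, 10}. A clique must lie in a single bag of any decomposition, so no decomposition can have width below 3. Hence tw(G) = 3 exactly.

Treewidth 3.
One optimal decomposition is:
Bags: B1 = {1, 2, 5, 10}  B2 = {2, 4, 5, 10}  B3 = {1, 2, 5, 8}  B4 = {2, 3, 4, 10}  B5 = {0, 2, 5, 8}  B6 = {1, 5, 6, 8}  B7 = {4, 5, 9, 10}  B8 = {5, 6, 7, 8}
Tree: B1–B2, B1–B3, B2–B4, B3–B5, B3–B6, B2–B7, B6–B8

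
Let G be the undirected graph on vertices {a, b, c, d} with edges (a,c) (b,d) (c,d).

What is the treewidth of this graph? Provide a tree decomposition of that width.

Treewidth 1.
One optimal decomposition is:
Bags: B1 = {b, d}  B2 = {c, d}  B3 = {a, c}
Tree: B1–B2, B2–B3

Each bag holds 2 vertices, so the decomposition has width 1, which upper-bounds the treewidth. G has an edge, so its treewidth is at least 1. Combining the bounds, tw(G) = 1.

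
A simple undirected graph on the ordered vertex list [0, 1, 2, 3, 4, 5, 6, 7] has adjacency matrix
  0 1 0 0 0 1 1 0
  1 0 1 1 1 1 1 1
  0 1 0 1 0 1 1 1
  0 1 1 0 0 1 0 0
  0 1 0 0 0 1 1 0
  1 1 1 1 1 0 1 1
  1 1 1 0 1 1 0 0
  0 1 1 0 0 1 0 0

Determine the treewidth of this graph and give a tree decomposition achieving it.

Each bag holds 4 vertices, so the decomposition has width 3, which upper-bounds the treewidth. Conversely, {0, 1, 5, 6} is a clique of size 4, and the vertices of any clique must share a bag in every tree decomposition; so some bag has ≥ 4 vertices and tw(G) ≥ 3. Therefore the treewidth is 3.

Treewidth 3.
One such decomposition:
Bags: B1 = {0, 1, 5, 6}  B2 = {1, 2, 5, 6}  B3 = {1, 2, 3, 5}  B4 = {1, 2, 5, 7}  B5 = {1, 4, 5, 6}
Tree: B1–B2, B2–B3, B2–B4, B2–B5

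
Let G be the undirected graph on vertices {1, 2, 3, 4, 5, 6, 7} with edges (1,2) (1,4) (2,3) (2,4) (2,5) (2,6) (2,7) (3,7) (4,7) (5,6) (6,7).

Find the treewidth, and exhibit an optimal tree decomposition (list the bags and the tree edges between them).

The largest bag has 3 vertices, giving width 2; this decomposition certifies tw(G) ≤ 2. For the lower bound, the 3 vertices {1, 2, 4} are pairwise adjacent, and any tree decomposition puts a clique entirely inside one bag — forcing width ≥ 2. The upper and lower bounds meet at 2, so that is the treewidth.

Treewidth 2.
Bags: B1 = {2, 4, 7}  B2 = {2, 6, 7}  B3 = {2, 5, 6}  B4 = {1, 2, 4}  B5 = {2, 3, 7}
Tree: B1–B2, B2–B3, B1–B4, B2–B5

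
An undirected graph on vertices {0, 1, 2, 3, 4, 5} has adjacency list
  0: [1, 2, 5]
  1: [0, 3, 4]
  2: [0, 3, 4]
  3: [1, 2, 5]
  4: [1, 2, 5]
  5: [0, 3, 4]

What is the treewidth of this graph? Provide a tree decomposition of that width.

Every bag has size at most 4, so the width is 4 − 1 = 3 and tw(G) ≤ 3. For the lower bound: the 4 vertex sets {1,3}, {2,4}, {0}, {5} are disjoint, each induces a connected subgraph, and every pair is joined by at least one edge of G. Contracting each set to a single vertex therefore yields K_{4} as a minor, and since treewidth is minor-monotone, tw(G) ≥ tw(K_{4}) = 3. The upper and lower bounds meet at 3, so that is the treewidth.

Treewidth 3.
One such decomposition:
Bags: B1 = {0, 1, 3, 4}  B2 = {0, 2, 3, 4}  B3 = {0, 3, 4, 5}
Tree: B1–B2, B2–B3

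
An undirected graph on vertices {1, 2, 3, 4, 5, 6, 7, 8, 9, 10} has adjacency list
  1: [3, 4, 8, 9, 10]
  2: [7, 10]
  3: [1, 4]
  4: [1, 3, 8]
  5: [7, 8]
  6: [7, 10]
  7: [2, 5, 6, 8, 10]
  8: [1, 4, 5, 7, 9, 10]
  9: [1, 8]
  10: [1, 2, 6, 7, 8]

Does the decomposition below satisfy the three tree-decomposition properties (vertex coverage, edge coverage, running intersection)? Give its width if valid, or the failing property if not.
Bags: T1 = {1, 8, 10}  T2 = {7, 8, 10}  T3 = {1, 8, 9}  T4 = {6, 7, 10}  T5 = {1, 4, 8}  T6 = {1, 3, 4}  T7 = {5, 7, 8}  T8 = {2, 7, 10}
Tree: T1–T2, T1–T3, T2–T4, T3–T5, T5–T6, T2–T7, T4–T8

Yes; width 2.

Vertex coverage: the bags together contain {1, 2, 3, 4, 5, 6, 7, 8, 9, 10}, the full vertex set. Edge coverage: each edge of G has both endpoints in at least one bag. Running intersection: for every vertex, the bags containing it form a connected subtree. All three properties hold, so this is a valid tree decomposition of width max|bag| − 1 = 2, and hence tw(G) ≤ 2.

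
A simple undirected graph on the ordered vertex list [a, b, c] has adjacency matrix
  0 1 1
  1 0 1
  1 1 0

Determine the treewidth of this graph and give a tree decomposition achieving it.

A single bag containing all 3 vertices is trivially a valid decomposition of width 2. Conversely, {a, b, c} is a clique of size 3, and the vertices of any clique must share a bag in every tree decomposition; so some bag has ≥ 3 vertices and tw(G) ≥ 2. Combining the bounds, tw(G) = 2.

Treewidth 2.
Bags: B1 = {a, b, c}
Tree: (single bag)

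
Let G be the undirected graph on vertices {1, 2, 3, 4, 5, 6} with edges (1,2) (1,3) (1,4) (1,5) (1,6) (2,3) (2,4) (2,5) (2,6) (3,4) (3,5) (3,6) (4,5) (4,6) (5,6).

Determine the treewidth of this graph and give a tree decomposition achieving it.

A single bag containing all 6 vertices is trivially a valid decomposition of width 5. For the lower bound, the 6 vertices {1, 2, 3, 4, 5, 6} are pairwise adjacent, and any tree decomposition puts a clique entirely inside one bag — forcing width ≥ 5. The upper and lower bounds meet at 5, so that is the treewidth.

Treewidth 5.
One optimal decomposition is:
Bags: B1 = {1, 2, 3, 4, 5, 6}
Tree: (single bag)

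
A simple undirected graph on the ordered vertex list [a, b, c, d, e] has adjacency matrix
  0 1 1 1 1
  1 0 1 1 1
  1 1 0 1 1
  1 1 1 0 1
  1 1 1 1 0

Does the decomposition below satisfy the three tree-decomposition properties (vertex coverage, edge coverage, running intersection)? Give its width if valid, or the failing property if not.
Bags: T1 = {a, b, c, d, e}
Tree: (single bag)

Yes; width 4.

Checking the three conditions: (i) the bags cover all of {a, b, c, d, e}; (ii) for each edge, some bag contains both endpoints; (iii) the bags containing any fixed vertex form a subtree. All hold, so the decomposition is valid with width 5 − 1 = 4.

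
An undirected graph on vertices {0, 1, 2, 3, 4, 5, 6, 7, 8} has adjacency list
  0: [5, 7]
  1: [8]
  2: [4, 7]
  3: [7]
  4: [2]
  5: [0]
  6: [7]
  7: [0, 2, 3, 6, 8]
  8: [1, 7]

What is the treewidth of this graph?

1

A width-1 tree decomposition is:
Bags: B1 = {3, 7}  B2 = {2, 7}  B3 = {7, 8}  B4 = {1, 8}  B5 = {0, 7}  B6 = {2, 4}  B7 = {0, 5}  B8 = {6, 7}
Tree: B1–B2, B1–B3, B3–B4, B3–B5, B2–B6, B5–B7, B1–B8
Each bag holds 2 vertices, so the decomposition has width 1, which upper-bounds the treewidth. Any graph with an edge has treewidth ≥ 1, and G has the edge 7–3. Therefore the treewidth is 1.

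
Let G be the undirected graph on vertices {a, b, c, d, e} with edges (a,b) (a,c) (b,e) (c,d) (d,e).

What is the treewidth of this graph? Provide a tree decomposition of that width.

Treewidth 2.
Bags: B1 = {a, b, e}  B2 = {a, d, e}  B3 = {a, c, d}
Tree: B1–B2, B2–B3

The largest bag has 3 vertices, giving width 2; this decomposition certifies tw(G) ≤ 2. The edges a–b–e–d–c–a form a cycle, so G is not a tree and its treewidth is at least 2. Combining the bounds, tw(G) = 2.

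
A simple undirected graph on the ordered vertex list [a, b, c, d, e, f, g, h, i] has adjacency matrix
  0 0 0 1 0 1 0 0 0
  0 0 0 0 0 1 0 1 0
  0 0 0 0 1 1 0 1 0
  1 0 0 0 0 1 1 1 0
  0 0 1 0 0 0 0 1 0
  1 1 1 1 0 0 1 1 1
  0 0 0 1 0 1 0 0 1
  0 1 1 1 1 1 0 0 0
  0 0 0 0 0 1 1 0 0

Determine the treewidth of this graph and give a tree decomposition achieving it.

Each bag holds 3 vertices, so the decomposition has width 2, which upper-bounds the treewidth. For the lower bound, the 3 vertices {c, e, h} are pairwise adjacent, and any tree decomposition puts a clique entirely inside one bag — forcing width ≥ 2. The upper and lower bounds meet at 2, so that is the treewidth.

Treewidth 2.
One such decomposition:
Bags: B1 = {c, f, h}  B2 = {d, f, h}  B3 = {d, f, g}  B4 = {c, e, h}  B5 = {a, d, f}  B6 = {b, f, h}  B7 = {f, g, i}
Tree: B1–B2, B2–B3, B1–B4, B2–B5, B1–B6, B3–B7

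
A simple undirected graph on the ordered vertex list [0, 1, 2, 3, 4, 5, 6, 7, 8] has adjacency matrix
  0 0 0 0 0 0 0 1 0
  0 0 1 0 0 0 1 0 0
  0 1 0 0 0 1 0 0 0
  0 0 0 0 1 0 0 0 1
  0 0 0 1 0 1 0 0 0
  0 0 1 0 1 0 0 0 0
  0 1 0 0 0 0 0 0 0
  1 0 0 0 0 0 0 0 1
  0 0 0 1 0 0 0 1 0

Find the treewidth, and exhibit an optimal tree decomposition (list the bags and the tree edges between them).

Every bag has size at most 2, so the width is 2 − 1 = 1 and tw(G) ≤ 1. Since G has at least one edge (e.g. 0–7), it is not an edgeless graph, so tw(G) ≥ 1. The upper and lower bounds meet at 1, so that is the treewidth.

Treewidth 1.
One such decomposition:
Bags: B1 = {0, 7}  B2 = {7, 8}  B3 = {3, 8}  B4 = {3, 4}  B5 = {4, 5}  B6 = {2, 5}  B7 = {1, 2}  B8 = {1, 6}
Tree: B1–B2, B2–B3, B3–B4, B4–B5, B5–B6, B6–B7, B7–B8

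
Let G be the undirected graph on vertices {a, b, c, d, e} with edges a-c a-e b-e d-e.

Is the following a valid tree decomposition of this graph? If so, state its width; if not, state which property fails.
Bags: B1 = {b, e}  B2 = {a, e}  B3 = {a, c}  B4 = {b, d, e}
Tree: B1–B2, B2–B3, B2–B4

No — bags containing vertex b are not connected in the tree.

A tree decomposition must satisfy three properties: every vertex lies in some bag; for every edge, both endpoints lie together in some bag; and for every vertex, the bags containing it form a connected subtree. Here bags containing vertex b are not connected in the tree, so the decomposition is invalid.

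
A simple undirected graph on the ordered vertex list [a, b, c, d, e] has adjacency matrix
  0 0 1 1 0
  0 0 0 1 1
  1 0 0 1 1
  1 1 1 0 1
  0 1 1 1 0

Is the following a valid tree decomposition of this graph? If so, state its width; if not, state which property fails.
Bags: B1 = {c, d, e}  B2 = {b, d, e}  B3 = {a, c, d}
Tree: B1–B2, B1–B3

Yes; width 2.

Checking the three conditions: (i) the bags cover all of {a, b, c, d, e}; (ii) for each edge, some bag contains both endpoints; (iii) the bags containing any fixed vertex form a subtree. All hold, so the decomposition is valid with width 3 − 1 = 2.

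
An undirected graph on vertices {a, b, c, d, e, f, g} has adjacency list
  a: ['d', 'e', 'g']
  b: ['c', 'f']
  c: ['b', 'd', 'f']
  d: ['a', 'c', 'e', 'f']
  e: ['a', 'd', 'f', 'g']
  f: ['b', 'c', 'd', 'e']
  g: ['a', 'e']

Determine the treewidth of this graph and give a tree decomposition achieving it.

Treewidth 2.
One such decomposition:
Bags: B1 = {b, c, f}  B2 = {c, d, f}  B3 = {d, e, f}  B4 = {a, d, e}  B5 = {a, e, g}
Tree: B1–B2, B2–B3, B3–B4, B4–B5

Every bag has size at most 3, so the width is 3 − 1 = 2 and tw(G) ≤ 2. On the other hand G contains the 3-clique {a, d, e}. A clique must lie in a single bag of any decomposition, so no decomposition can have width below 2. Combining the bounds, tw(G) = 2.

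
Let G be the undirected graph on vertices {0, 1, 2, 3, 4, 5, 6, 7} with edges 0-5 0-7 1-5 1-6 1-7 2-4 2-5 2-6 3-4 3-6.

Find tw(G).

A width-2 tree decomposition is:
Bags: B1 = {2, 3, 4}  B2 = {2, 3, 6}  B3 = {2, 5, 6}  B4 = {1, 5, 6}  B5 = {0, 1, 5}  B6 = {0, 1, 7}
Tree: B1–B2, B2–B3, B3–B4, B4–B5, B5–B6
Each bag holds 3 vertices, so the decomposition has width 2, which upper-bounds the treewidth. For the lower bound, G contains the cycle 4–3–6–2–4, so G is not a forest; only forests have treewidth ≤ 1, hence tw(G) ≥ 2. Combining the bounds, tw(G) = 2.

2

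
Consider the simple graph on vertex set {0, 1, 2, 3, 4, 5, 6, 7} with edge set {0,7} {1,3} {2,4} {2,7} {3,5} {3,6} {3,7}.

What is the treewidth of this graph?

1

A width-1 tree decomposition is:
Bags: B1 = {3, 7}  B2 = {2, 7}  B3 = {0, 7}  B4 = {3, 6}  B5 = {1, 3}  B6 = {3, 5}  B7 = {2, 4}
Tree: B1–B2, B1–B3, B1–B4, B4–B5, B5–B6, B2–B7
The largest bag has 2 vertices, giving width 1; this decomposition certifies tw(G) ≤ 1. G has an edge, so its treewidth is at least 1. Combining the bounds, tw(G) = 1.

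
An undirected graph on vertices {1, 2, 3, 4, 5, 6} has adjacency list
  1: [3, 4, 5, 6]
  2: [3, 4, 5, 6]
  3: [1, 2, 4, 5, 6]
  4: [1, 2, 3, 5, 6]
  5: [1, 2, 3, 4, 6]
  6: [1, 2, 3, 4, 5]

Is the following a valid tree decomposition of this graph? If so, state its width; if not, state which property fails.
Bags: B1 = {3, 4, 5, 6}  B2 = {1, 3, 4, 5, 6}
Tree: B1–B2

No — vertex 2 appears in no bag.

A tree decomposition must satisfy three properties: every vertex lies in some bag; for every edge, both endpoints lie together in some bag; and for every vertex, the bags containing it form a connected subtree. Here vertex 2 appears in no bag, so the decomposition is invalid.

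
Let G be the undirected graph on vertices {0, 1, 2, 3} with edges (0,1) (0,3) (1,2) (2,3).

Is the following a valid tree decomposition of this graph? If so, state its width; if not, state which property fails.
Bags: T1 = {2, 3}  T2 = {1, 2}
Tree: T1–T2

A tree decomposition must satisfy three properties: every vertex lies in some bag; for every edge, both endpoints lie together in some bag; and for every vertex, the bags containing it form a connected subtree. Here vertex 0 appears in no bag, so the decomposition is invalid.

No — vertex 0 appears in no bag.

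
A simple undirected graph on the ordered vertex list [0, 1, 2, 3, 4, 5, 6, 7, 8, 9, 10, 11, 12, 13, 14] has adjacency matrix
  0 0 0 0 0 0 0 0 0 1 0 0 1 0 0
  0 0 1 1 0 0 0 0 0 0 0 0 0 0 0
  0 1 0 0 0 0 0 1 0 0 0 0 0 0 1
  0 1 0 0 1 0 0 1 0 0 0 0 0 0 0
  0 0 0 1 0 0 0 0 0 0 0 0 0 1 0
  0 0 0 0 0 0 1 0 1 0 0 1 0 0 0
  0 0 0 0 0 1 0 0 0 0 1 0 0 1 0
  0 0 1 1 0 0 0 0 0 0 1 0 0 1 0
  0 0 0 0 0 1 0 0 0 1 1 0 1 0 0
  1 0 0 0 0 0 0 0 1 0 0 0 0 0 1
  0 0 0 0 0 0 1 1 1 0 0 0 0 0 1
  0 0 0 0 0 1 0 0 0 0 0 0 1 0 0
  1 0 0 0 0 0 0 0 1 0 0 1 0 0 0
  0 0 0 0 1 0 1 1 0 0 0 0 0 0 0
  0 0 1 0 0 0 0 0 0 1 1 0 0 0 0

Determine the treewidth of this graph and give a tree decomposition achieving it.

The largest bag has 4 vertices, giving width 3; this decomposition certifies tw(G) ≤ 3. For the lower bound: the 4 vertex sets {1,3,4}, {13}, {7}, {2,6,10,14} are disjoint, each induces a connected subgraph, and every pair is joined by at least one edge of G. Contracting each set to a single vertex therefore yields K_{4} as a minor, and since treewidth is minor-monotone, tw(G) ≥ tw(K_{4}) = 3. Therefore the treewidth is 3.

Treewidth 3.
One optimal decomposition is:
Bags: B1 = {1, 3, 4, 13}  B2 = {1, 3, 7, 13}  B3 = {1, 2, 7, 13}  B4 = {2, 6, 7, 13}  B5 = {2, 6, 7, 10}  B6 = {2, 6, 10, 14}  B7 = {5, 6, 10, 14}  B8 = {5, 8, 10, 14}  B9 = {5, 8, 9, 14}  B10 = {5, 8, 9, 11}  B11 = {8, 9, 11, 12}  B12 = {0, 9, 11, 12}
Tree: B1–B2, B2–B3, B3–B4, B4–B5, B5–B6, B6–B7, B7–B8, B8–B9, B9–B10, B10–B11, B11–B12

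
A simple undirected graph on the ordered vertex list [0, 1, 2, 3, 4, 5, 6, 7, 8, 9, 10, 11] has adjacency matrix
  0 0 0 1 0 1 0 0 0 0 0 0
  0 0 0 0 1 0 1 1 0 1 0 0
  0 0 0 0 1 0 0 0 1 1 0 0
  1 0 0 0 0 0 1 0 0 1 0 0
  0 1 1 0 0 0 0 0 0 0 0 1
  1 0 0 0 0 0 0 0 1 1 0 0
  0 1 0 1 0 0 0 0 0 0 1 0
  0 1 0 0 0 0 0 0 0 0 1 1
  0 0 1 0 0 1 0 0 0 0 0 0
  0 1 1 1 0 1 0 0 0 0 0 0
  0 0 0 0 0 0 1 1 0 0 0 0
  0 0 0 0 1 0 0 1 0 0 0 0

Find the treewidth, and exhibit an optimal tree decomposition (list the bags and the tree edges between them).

Treewidth 3.
Bags: B1 = {4, 7, 10, 11}  B2 = {1, 4, 7, 10}  B3 = {1, 4, 6, 10}  B4 = {1, 2, 4, 6}  B5 = {1, 2, 6, 9}  B6 = {2, 3, 6, 9}  B7 = {2, 3, 8, 9}  B8 = {3, 5, 8, 9}  B9 = {0, 3, 5, 8}
Tree: B1–B2, B2–B3, B3–B4, B4–B5, B5–B6, B6–B7, B7–B8, B8–B9

The largest bag has 4 vertices, giving width 3; this decomposition certifies tw(G) ≤ 3. For the lower bound: the 4 vertex sets {7,10,11}, {4}, {1}, {2,3,6,9} are disjoint, each induces a connected subgraph, and every pair is joined by at least one edge of G. Contracting each set to a single vertex therefore yields K_{4} as a minor, and since treewidth is minor-monotone, tw(G) ≥ tw(K_{4}) = 3. Hence tw(G) = 3 exactly.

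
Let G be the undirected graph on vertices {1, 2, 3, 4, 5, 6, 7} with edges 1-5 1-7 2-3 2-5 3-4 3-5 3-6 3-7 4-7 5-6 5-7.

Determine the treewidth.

2

A width-2 tree decomposition is:
Bags: B1 = {3, 5, 7}  B2 = {2, 3, 5}  B3 = {3, 4, 7}  B4 = {3, 5, 6}  B5 = {1, 5, 7}
Tree: B1–B2, B1–B3, B1–B4, B1–B5
Each bag holds 3 vertices, so the decomposition has width 2, which upper-bounds the treewidth. For the lower bound, the 3 vertices {1, 5, 7} are pairwise adjacent, and any tree decomposition puts a clique entirely inside one bag — forcing width ≥ 2. Hence tw(G) = 2 exactly.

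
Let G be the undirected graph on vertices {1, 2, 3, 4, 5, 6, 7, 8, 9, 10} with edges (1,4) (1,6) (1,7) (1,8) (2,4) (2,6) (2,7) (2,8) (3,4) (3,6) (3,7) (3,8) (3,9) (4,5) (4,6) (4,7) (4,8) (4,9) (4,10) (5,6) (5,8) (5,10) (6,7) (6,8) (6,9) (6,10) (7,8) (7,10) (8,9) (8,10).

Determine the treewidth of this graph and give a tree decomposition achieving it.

Treewidth 4.
One such decomposition:
Bags: B1 = {3, 4, 6, 8, 9}  B2 = {3, 4, 6, 7, 8}  B3 = {1, 4, 6, 7, 8}  B4 = {4, 6, 7, 8, 10}  B5 = {2, 4, 6, 7, 8}  B6 = {4, 5, 6, 8, 10}
Tree: B1–B2, B2–B3, B2–B4, B4–B5, B4–B6

The largest bag has 5 vertices, giving width 4; this decomposition certifies tw(G) ≤ 4. Conversely, {3, 4, 6, 8, 9} is a clique of size 5, and the vertices of any clique must share a bag in every tree decomposition; so some bag has ≥ 5 vertices and tw(G) ≥ 4. Hence tw(G) = 4 exactly.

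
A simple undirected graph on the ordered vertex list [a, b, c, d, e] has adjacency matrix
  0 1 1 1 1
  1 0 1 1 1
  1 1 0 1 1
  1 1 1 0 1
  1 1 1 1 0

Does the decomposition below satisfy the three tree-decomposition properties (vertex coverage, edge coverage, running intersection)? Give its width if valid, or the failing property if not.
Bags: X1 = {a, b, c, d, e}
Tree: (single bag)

Vertex coverage: the bags together contain {a, b, c, d, e}, the full vertex set. Edge coverage: each edge of G has both endpoints in at least one bag. Running intersection: for every vertex, the bags containing it form a connected subtree. All three properties hold, so this is a valid tree decomposition of width max|bag| − 1 = 4, and hence tw(G) ≤ 4.

Yes; width 4.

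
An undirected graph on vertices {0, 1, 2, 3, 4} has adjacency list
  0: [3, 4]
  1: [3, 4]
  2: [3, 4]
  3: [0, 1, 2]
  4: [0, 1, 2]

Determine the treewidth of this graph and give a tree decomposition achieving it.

Treewidth 2.
One optimal decomposition is:
Bags: B1 = {1, 3, 4}  B2 = {2, 3, 4}  B3 = {0, 3, 4}
Tree: B1–B2, B2–B3

Every bag has size at most 3, so the width is 3 − 1 = 2 and tw(G) ≤ 2. Since 1–3–2–4–1 is a cycle in G, G is not acyclic. Forests are exactly the graphs of treewidth ≤ 1, so tw(G) ≥ 2. Combining the bounds, tw(G) = 2.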